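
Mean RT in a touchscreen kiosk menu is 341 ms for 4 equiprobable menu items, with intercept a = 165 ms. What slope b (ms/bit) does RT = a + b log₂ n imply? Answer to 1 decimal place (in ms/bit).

88.0 ms/bit

log₂(4) = 2 bits.
b = (RT − a)/log₂ n = (341 − 165) / 2 = 88.000 ms/bit.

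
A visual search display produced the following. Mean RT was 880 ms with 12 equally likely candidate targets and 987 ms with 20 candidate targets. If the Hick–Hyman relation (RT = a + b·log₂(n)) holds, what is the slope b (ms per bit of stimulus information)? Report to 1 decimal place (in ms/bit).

145.2 ms/bit

Slope: b = (987 − 880) / (log₂ 20 − log₂ 12) = 107/0.7370 = 145.190 ms/bit.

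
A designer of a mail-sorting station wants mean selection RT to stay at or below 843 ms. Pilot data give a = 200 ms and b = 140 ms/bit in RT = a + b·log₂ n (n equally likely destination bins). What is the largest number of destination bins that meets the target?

24

Set 200 + 140·log₂ n ≤ 843 → log₂ n ≤ (843 − 200)/140 = 4.5929.
So n ≤ 2^4.5929 = 24.132; the largest integer n is 24.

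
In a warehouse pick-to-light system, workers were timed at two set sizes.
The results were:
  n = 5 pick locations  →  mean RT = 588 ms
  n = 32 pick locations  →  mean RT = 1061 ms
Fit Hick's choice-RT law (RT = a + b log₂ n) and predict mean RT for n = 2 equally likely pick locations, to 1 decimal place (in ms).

With log₂ n on the abscissa the relation is linear; from the two conditions:
  b = (1061 − 588) / (log₂ 32 − log₂ 5) = 473 / (5 − 2.3219) = 176.620 ms/bit
  a = 588 − 176.620 × 2.3219 = 177.902 ms
Then RT(2) = 177.902 + 176.620 × log₂ 2 = 177.902 + 176.620 × 1 ≈ 354.522 ms.

354.5 ms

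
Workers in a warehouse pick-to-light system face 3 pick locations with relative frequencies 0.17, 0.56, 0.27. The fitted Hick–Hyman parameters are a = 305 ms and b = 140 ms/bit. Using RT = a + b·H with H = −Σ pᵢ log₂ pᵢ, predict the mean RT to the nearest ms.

503 ms

H = 0.17·log₂(1/0.17) + 0.56·log₂(1/0.56) + 0.27·log₂(1/0.27) = 1.4130 bits.
RT = 305 + 140 × 1.4130 = 502.83 ms.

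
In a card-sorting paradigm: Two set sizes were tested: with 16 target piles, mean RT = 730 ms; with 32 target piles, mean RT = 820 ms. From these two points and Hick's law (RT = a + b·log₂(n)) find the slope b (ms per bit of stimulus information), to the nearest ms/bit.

90 ms/bit

Slope: b = (820 − 730) / (log₂ 32 − log₂ 16) = 90/1.0000 = 90 ms/bit.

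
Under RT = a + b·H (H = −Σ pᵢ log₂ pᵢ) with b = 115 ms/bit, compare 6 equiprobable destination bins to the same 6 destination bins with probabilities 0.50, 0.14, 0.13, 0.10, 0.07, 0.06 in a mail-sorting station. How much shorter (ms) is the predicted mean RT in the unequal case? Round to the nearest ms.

53 ms

Equiprobable entropy H₀ = log₂ 6 = 2.5850 bits.
Skewed entropy H = −Σ pᵢ log₂ pᵢ = 2.1240 bits.
ΔRT = b·(H₀ − H) = 115 × 0.4609 = 53.01 ms.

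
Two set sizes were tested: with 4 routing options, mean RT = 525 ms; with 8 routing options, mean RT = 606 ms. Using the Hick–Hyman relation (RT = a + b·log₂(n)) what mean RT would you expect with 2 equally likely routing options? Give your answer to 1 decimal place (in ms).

With log₂ n on the abscissa the relation is linear; from the two conditions:
  b = (606 − 525) / (log₂ 8 − log₂ 4) = 81 / (3 − 2) = 81.000 ms/bit
  a = 525 − 81.000 × 2 = 363.000 ms
Then RT(2) = 363.000 + 81.000 × log₂ 2 = 363.000 + 81.000 × 1 ≈ 444.000 ms.

444.0 ms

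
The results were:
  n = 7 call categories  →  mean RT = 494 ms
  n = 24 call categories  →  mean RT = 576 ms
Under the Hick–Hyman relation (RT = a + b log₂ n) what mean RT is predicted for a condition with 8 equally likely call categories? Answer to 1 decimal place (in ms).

502.9 ms

Solve the two-equation system in a and b:
  b = (576 − 494) / (log₂ 24 − log₂ 7) = 82 / (4.5850 − 2.8074) = 46.129 ms/bit
  a = 494 − 46.129 × 2.8074 = 364.498 ms
Then RT(8) = 364.498 + 46.129 × log₂ 8 = 364.498 + 46.129 × 3 ≈ 502.887 ms.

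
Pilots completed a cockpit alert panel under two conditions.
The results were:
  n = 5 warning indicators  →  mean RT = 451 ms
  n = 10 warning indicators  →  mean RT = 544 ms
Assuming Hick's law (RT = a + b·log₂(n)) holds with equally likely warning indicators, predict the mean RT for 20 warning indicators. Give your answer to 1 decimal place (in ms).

637.0 ms

Solve the two-equation system in a and b:
  b = (544 − 451) / (log₂ 10 − log₂ 5) = 93 / (3.3219 − 2.3219) = 93.000 ms/bit
  a = 451 − 93.000 × 2.3219 = 235.061 ms
Then RT(20) = 235.061 + 93.000 × log₂ 20 = 235.061 + 93.000 × 4.3219 ≈ 637.000 ms.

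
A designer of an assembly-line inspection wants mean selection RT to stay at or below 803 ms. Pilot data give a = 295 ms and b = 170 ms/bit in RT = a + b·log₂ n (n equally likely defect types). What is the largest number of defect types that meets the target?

Set 295 + 170·log₂ n ≤ 803 → log₂ n ≤ (803 − 295)/170 = 2.9882.
So n ≤ 2^2.9882 = 7.935; the largest integer n is 7.

7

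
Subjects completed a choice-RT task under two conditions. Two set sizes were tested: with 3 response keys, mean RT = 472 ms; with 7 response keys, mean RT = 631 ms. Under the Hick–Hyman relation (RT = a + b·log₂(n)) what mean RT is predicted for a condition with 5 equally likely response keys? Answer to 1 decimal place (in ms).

567.9 ms

Fit slope and intercept:
  b = (631 − 472) / (log₂ 7 − log₂ 3) = 159 / (2.8074 − 1.5850) = 130.073 ms/bit
  a = 472 − 130.073 × 1.5850 = 265.839 ms
Then RT(5) = 265.839 + 130.073 × log₂ 5 = 265.839 + 130.073 × 2.3219 ≈ 567.859 ms.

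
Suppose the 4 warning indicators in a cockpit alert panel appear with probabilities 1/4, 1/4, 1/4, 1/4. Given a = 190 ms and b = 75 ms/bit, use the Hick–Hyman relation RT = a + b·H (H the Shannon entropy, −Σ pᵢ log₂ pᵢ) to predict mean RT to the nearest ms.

Each term −pᵢ log₂ pᵢ: 0.25·2 + 0.25·2 + 0.25·2 + 0.25·2; summed, H = 2.000 bits.
Mean RT = a + bH = 190 + 75·2.000 = 340.00 ms.

340 ms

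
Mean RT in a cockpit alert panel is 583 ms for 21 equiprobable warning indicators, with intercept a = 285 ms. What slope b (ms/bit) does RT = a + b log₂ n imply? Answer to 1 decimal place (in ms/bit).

67.8 ms/bit

log₂(21) = 4.3923 bits.
b = (RT − a)/log₂ n = (583 − 285) / 4.3923 = 67.846 ms/bit.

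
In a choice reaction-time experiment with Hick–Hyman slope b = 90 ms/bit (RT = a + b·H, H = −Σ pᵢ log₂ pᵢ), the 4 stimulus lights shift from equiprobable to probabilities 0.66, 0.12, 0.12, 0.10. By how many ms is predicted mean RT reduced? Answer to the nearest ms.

The RT saving is b·ΔH. Equiprobable H₀ = log₂(4) = 2.0000 bits; with the given probabilities H = 1.4620 bits.
b·(H₀ − H) = 90 × (2.0000 − 1.4620) = 48.42 ms.

48 ms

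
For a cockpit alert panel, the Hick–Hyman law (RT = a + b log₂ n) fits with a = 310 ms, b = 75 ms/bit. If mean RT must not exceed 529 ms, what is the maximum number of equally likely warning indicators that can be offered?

7

75·log₂ n ≤ 529 − 310 = 219, giving log₂ n ≤ 2.9200 and n ≤ 7.568. The largest whole number is 7.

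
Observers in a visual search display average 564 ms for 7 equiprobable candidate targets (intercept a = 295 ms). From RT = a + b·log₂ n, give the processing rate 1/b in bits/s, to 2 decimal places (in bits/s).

Choice component = 564 − 295 = 269 ms over log₂(7) = 2.8074 bits.
b = 269 / 2.8074 = 95.820 ms/bit, so 1/b = 10.436 bits/s.

10.44 bits/s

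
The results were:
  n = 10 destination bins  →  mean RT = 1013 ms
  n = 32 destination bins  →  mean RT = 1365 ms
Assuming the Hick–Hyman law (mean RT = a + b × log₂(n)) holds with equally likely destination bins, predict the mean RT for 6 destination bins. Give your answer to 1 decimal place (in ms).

With log₂ n on the abscissa the relation is linear; from the two conditions:
  b = (1365 − 1013) / (log₂ 32 − log₂ 10) = 352 / (5 − 3.3219) = 209.765 ms/bit
  a = 1013 − 209.765 × 3.3219 = 316.177 ms
Then RT(6) = 316.177 + 209.765 × log₂ 6 = 316.177 + 209.765 × 2.5850 ≈ 858.411 ms.

858.4 ms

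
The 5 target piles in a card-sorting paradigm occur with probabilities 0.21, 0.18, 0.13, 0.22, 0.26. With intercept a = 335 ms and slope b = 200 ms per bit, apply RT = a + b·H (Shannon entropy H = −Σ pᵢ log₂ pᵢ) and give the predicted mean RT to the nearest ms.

792 ms

H = 0.21·log₂(1/0.21) + 0.18·log₂(1/0.18) + 0.13·log₂(1/0.13) + 0.22·log₂(1/0.22) + 0.26·log₂(1/0.26) = 2.2866 bits.
RT = 335 + 200 × 2.2866 = 792.33 ms.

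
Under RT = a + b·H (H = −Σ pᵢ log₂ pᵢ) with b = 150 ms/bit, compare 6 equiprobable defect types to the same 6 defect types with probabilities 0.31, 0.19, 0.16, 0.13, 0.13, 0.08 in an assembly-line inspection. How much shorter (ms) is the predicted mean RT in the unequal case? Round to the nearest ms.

19 ms

The RT saving is b·ΔH. Equiprobable H₀ = log₂(6) = 2.5850 bits; with the given probabilities H = 2.4588 bits.
b·(H₀ − H) = 150 × (2.5850 − 2.4588) = 18.92 ms.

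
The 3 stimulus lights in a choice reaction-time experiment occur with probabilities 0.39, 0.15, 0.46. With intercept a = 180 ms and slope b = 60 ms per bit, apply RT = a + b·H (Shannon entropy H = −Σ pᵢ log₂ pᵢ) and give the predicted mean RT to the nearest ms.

H = 0.39·log₂(1/0.39) + 0.15·log₂(1/0.15) + 0.46·log₂(1/0.46) = 1.4557 bits.
RT = 180 + 60 × 1.4557 = 267.34 ms.

267 ms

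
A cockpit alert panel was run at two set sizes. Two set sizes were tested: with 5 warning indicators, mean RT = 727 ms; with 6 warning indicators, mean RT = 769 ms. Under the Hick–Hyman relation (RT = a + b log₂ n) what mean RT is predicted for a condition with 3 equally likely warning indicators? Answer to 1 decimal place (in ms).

Solve the two-equation system in a and b:
  b = (769 − 727) / (log₂ 6 − log₂ 5) = 42 / (2.5850 − 2.3219) = 159.675 ms/bit
  a = 727 − 159.675 × 2.3219 = 356.246 ms
Then RT(3) = 356.246 + 159.675 × log₂ 3 = 356.246 + 159.675 × 1.5850 ≈ 609.325 ms.

609.3 ms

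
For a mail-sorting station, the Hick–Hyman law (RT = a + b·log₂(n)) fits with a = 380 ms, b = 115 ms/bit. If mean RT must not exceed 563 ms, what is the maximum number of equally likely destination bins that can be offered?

3

Information budget: (563 − 380)/115 = 1.5913 bits, so n ≤ 2^1.5913 = 3.013 → at most 3.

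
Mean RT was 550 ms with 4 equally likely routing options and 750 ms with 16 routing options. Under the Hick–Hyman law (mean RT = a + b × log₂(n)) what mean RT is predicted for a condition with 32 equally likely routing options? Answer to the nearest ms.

RT is linear in log₂ n, so two points fix the line:
  b = (750 − 550) / (log₂ 16 − log₂ 4) = 200 / (4 − 2) = 100 ms/bit
  a = 550 − 100 × 2 = 350 ms
Then RT(32) = 350 + 100 × log₂ 32 = 350 + 100 × 5 ≈ 850.000 ms.

850 ms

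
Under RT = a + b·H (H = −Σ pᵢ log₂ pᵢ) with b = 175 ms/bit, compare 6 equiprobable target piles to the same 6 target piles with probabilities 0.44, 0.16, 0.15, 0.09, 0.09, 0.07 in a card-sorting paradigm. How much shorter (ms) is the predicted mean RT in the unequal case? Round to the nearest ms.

Equiprobable entropy H₀ = log₂ 6 = 2.5850 bits.
Skewed entropy H = −Σ pᵢ log₂ pᵢ = 2.2486 bits.
ΔRT = b·(H₀ − H) = 175 × 0.3364 = 58.87 ms.

59 ms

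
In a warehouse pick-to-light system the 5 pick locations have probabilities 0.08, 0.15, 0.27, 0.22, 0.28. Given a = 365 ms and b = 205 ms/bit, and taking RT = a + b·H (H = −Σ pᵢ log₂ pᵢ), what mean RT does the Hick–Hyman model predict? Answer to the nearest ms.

817 ms

H = 0.08·log₂(1/0.08) + 0.15·log₂(1/0.15) + 0.27·log₂(1/0.27) + 0.22·log₂(1/0.22) + 0.28·log₂(1/0.28) = 2.2069 bits.
RT = 365 + 205 × 2.2069 = 817.41 ms.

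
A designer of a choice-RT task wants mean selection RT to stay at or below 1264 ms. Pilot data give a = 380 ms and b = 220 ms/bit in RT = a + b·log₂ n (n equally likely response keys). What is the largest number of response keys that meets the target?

Set 380 + 220·log₂ n ≤ 1264 → log₂ n ≤ (1264 − 380)/220 = 4.0182.
So n ≤ 2^4.0182 = 16.203; the largest integer n is 16.

16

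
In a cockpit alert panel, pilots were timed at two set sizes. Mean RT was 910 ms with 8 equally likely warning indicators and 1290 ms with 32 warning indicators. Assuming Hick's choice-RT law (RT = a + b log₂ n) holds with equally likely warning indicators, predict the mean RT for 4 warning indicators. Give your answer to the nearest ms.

Fit slope and intercept:
  b = (1290 − 910) / (log₂ 32 − log₂ 8) = 380 / (5 − 3) = 190 ms/bit
  a = 910 − 190 × 3 = 340 ms
Then RT(4) = 340 + 190 × log₂ 4 = 340 + 190 × 2 ≈ 720.000 ms.

720 ms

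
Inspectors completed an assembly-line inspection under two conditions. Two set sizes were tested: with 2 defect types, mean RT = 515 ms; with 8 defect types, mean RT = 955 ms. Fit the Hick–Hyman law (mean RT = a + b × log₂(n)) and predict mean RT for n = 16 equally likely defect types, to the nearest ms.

1175 ms

With log₂ n on the abscissa the relation is linear; from the two conditions:
  b = (955 − 515) / (log₂ 8 − log₂ 2) = 440 / (3 − 1) = 220 ms/bit
  a = 515 − 220 × 1 = 295 ms
Then RT(16) = 295 + 220 × log₂ 16 = 295 + 220 × 4 ≈ 1175.000 ms.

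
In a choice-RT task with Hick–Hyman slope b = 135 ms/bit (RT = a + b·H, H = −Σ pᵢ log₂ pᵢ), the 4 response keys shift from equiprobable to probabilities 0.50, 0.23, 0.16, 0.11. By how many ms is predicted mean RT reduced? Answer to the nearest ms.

The RT saving is b·ΔH. Equiprobable H₀ = log₂(4) = 2.0000 bits; with the given probabilities H = 1.7610 bits.
b·(H₀ − H) = 135 × (2.0000 − 1.7610) = 32.27 ms.

32 ms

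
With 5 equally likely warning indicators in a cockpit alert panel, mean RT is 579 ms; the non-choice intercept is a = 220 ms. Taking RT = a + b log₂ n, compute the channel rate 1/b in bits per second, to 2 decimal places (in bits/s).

b = (579 − 220)/log₂ 5 = 359/2.3219 = 154.613 ms per bit = 0.15461 s/bit; the reciprocal is 6.468 bits/s.

6.47 bits/s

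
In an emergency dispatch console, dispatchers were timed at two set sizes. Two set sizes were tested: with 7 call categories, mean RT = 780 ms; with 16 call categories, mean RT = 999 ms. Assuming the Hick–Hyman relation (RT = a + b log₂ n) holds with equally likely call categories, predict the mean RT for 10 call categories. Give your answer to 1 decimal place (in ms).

874.5 ms

Fit slope and intercept:
  b = (999 − 780) / (log₂ 16 − log₂ 7) = 219 / (4 − 2.8074) = 183.625 ms/bit
  a = 780 − 183.625 × 2.8074 = 264.498 ms
Then RT(10) = 264.498 + 183.625 × log₂ 10 = 264.498 + 183.625 × 3.3219 ≈ 874.489 ms.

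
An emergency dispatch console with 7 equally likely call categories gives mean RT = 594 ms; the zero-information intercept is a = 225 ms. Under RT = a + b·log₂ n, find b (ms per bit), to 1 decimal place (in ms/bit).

b = (594 − 225) / log₂(7) = 369 / 2.8074 = 131.440 ms/bit.

131.4 ms/bit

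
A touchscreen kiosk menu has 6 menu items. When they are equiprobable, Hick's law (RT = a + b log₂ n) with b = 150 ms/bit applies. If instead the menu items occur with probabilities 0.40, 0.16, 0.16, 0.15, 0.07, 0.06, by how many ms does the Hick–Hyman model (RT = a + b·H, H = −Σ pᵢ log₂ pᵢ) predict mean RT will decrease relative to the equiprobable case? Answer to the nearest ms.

The RT saving is b·ΔH. Equiprobable H₀ = log₂(6) = 2.5850 bits; with the given probabilities H = 2.2974 bits.
b·(H₀ − H) = 150 × (2.5850 − 2.2974) = 43.13 ms.

43 ms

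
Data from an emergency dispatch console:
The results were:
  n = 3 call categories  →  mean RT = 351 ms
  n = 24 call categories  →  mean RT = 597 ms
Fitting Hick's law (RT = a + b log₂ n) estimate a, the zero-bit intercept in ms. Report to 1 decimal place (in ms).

Slope: b = (597 − 351) / (log₂ 24 − log₂ 3) = 246/3.0000 = 82.000 ms/bit.
Intercept: a = 351 − 82.000·log₂(3) = 221.033 ms.

221.0 ms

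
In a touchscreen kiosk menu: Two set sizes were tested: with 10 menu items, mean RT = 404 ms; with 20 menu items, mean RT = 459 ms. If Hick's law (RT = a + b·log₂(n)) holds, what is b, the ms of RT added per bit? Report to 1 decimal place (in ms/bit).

55.0 ms/bit

Slope: b = (459 − 404) / (log₂ 20 − log₂ 10) = 55/1.0000 = 55.000 ms/bit.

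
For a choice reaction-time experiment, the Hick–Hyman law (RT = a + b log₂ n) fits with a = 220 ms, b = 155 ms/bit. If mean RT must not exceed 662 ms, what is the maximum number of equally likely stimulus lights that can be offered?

Information budget: (662 − 220)/155 = 2.8516 bits, so n ≤ 2^2.8516 = 7.218 → at most 7.

7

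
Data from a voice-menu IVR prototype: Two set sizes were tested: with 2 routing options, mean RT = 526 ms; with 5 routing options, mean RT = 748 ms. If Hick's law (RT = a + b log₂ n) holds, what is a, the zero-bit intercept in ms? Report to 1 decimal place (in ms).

358.1 ms

b = (RT₂ − RT₁)/(log₂ n₂ − log₂ n₁) = (748 − 526)/(2.3219 − 1) = 167.937 ms/bit.
a = RT₁ − b·log₂ n₁ = 526 − 167.937 × 1 = 358.063 ms.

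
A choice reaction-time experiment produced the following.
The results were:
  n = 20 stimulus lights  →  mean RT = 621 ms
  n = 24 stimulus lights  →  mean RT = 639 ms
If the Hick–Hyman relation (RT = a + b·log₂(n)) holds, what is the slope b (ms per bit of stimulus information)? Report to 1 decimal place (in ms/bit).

Slope: b = (639 − 621) / (log₂ 24 − log₂ 20) = 18/0.2630 = 68.432 ms/bit.

68.4 ms/bit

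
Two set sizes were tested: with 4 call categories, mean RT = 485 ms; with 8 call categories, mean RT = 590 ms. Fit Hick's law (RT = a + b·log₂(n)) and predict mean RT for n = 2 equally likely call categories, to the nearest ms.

380 ms

Fit slope and intercept:
  b = (590 − 485) / (log₂ 8 − log₂ 4) = 105 / (3 − 2) = 105 ms/bit
  a = 485 − 105 × 2 = 275 ms
Then RT(2) = 275 + 105 × log₂ 2 = 275 + 105 × 1 ≈ 380.000 ms.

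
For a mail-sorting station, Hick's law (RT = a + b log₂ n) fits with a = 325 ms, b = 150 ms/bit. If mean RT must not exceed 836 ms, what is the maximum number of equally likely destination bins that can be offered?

10

Information budget: (836 − 325)/150 = 3.4067 bits, so n ≤ 2^3.4067 = 10.605 → at most 10.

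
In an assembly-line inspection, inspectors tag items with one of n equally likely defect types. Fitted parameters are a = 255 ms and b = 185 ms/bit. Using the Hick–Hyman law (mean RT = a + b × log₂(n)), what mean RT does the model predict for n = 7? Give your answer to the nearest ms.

log₂(7) = 2.8074 bits, so RT = 255 + 185 × 2.8074 ≈ 774.361 ms.

774 ms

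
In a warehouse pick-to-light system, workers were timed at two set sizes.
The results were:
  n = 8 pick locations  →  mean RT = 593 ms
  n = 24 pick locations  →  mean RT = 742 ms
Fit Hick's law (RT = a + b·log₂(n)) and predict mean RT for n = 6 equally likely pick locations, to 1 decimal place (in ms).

Fit slope and intercept:
  b = (742 − 593) / (log₂ 24 − log₂ 8) = 149 / (4.5850 − 3) = 94.009 ms/bit
  a = 593 − 94.009 × 3 = 310.974 ms
Then RT(6) = 310.974 + 94.009 × log₂ 6 = 310.974 + 94.009 × 2.5850 ≈ 553.983 ms.

554.0 ms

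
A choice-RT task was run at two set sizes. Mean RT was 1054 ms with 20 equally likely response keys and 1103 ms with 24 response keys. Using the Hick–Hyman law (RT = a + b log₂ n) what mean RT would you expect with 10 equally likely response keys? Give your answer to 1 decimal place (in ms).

867.7 ms

With log₂ n on the abscissa the relation is linear; from the two conditions:
  b = (1103 − 1054) / (log₂ 24 − log₂ 20) = 49 / (4.5850 − 4.3219) = 186.287 ms/bit
  a = 1054 − 186.287 × 4.3219 = 248.879 ms
Then RT(10) = 248.879 + 186.287 × log₂ 10 = 248.879 + 186.287 × 3.3219 ≈ 867.713 ms.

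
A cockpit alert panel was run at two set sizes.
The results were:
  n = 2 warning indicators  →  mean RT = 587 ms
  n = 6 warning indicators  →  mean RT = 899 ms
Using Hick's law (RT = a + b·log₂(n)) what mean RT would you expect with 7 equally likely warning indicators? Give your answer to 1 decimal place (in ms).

RT is linear in log₂ n, so two points fix the line:
  b = (899 − 587) / (log₂ 6 − log₂ 2) = 312 / (2.5850 − 1) = 196.850 ms/bit
  a = 587 − 196.850 × 1 = 390.150 ms
Then RT(7) = 390.150 + 196.850 × log₂ 7 = 390.150 + 196.850 × 2.8074 ≈ 942.778 ms.

942.8 ms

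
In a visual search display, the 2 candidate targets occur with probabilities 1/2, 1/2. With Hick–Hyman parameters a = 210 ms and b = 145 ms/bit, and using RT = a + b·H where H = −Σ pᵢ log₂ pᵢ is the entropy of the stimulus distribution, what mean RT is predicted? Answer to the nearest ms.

Each term −pᵢ log₂ pᵢ: 0.5·1 + 0.5·1; summed, H = 1.000 bits.
Mean RT = a + bH = 210 + 145·1.000 = 355.00 ms.

355 ms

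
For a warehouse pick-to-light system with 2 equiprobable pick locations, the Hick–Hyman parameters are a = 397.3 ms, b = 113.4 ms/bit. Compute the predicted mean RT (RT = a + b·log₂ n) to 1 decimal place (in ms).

510.7 ms

log₂(2) = 1 bits, so RT = 397.3 + 113.4 × 1 ≈ 510.700 ms.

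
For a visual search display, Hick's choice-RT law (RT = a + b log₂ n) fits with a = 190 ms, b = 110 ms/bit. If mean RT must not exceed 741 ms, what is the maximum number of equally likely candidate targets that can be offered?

Set 190 + 110·log₂ n ≤ 741 → log₂ n ≤ (741 − 190)/110 = 5.0091.
So n ≤ 2^5.0091 = 32.202; the largest integer n is 32.

32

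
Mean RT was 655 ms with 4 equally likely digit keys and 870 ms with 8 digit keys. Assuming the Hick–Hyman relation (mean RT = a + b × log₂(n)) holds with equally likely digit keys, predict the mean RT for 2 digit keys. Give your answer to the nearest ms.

440 ms

Solve the two-equation system in a and b:
  b = (870 − 655) / (log₂ 8 − log₂ 4) = 215 / (3 − 2) = 215 ms/bit
  a = 655 − 215 × 2 = 225 ms
Then RT(2) = 225 + 215 × log₂ 2 = 225 + 215 × 1 ≈ 440.000 ms.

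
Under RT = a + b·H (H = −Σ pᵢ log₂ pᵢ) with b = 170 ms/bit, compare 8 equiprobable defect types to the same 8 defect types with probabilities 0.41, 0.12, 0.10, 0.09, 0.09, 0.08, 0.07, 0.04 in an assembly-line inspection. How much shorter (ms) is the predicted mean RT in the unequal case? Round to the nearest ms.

68 ms

The RT saving is b·ΔH. Equiprobable H₀ = log₂(8) = 3.0000 bits; with the given probabilities H = 2.5978 bits.
b·(H₀ − H) = 170 × (3.0000 − 2.5978) = 68.38 ms.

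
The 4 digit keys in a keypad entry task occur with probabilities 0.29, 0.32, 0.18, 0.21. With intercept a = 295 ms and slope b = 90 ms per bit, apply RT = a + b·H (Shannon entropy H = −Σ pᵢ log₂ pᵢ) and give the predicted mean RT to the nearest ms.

Entropy contributions −pᵢ log₂ pᵢ: 0.5179, 0.5260, 0.4453, 0.4728; sum H = 1.9621 bits.
RT = a + bH = 295 + 90·1.9621 = 471.59 ms.

472 ms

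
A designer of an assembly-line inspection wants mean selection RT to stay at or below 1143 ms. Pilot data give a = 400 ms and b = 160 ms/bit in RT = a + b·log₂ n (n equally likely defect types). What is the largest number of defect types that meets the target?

24

160·log₂ n ≤ 1143 − 400 = 743, giving log₂ n ≤ 4.6437 and n ≤ 24.998. The largest whole number is 24.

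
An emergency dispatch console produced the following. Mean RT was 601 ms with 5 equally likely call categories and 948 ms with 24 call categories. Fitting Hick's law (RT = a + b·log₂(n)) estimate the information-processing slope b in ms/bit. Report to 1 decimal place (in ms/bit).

153.3 ms/bit

b = (RT₂ − RT₁)/(log₂ n₂ − log₂ n₁) = (948 − 601)/(4.5850 − 2.3219) = 153.334 ms/bit.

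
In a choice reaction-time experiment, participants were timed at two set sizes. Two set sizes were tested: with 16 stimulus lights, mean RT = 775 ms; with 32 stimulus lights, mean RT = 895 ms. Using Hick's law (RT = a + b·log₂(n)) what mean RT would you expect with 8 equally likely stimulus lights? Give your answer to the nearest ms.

RT is linear in log₂ n, so two points fix the line:
  b = (895 − 775) / (log₂ 32 − log₂ 16) = 120 / (5 − 4) = 120 ms/bit
  a = 775 − 120 × 4 = 295 ms
Then RT(8) = 295 + 120 × log₂ 8 = 295 + 120 × 3 ≈ 655.000 ms.

655 ms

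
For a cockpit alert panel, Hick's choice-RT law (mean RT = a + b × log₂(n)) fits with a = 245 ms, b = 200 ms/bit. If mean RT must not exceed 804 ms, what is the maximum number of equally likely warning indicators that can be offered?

6

200·log₂ n ≤ 804 − 245 = 559, giving log₂ n ≤ 2.7950 and n ≤ 6.940. The largest whole number is 6.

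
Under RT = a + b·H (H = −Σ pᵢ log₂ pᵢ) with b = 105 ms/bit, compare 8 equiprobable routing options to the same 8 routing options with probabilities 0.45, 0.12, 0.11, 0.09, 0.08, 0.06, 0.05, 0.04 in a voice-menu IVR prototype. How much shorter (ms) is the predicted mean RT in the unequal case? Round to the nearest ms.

Equiprobable entropy H₀ = log₂ 8 = 3.0000 bits.
Skewed entropy H = −Σ pᵢ log₂ pᵢ = 2.4853 bits.
ΔRT = b·(H₀ − H) = 105 × 0.5147 = 54.04 ms.

54 ms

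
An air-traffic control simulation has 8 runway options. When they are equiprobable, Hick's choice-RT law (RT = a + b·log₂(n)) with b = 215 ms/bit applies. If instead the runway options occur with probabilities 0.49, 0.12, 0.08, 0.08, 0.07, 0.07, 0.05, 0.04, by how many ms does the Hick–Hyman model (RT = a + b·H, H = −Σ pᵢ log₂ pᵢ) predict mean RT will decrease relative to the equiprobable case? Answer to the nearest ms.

The RT saving is b·ΔH. Equiprobable H₀ = log₂(8) = 3.0000 bits; with the given probabilities H = 2.3933 bits.
b·(H₀ − H) = 215 × (3.0000 − 2.3933) = 130.43 ms.

130 ms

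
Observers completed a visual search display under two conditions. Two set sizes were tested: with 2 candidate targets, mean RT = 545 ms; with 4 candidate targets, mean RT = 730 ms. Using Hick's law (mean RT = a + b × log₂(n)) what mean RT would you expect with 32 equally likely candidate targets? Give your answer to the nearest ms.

1285 ms

RT is linear in log₂ n, so two points fix the line:
  b = (730 − 545) / (log₂ 4 − log₂ 2) = 185 / (2 − 1) = 185 ms/bit
  a = 545 − 185 × 1 = 360 ms
Then RT(32) = 360 + 185 × log₂ 32 = 360 + 185 × 5 ≈ 1285.000 ms.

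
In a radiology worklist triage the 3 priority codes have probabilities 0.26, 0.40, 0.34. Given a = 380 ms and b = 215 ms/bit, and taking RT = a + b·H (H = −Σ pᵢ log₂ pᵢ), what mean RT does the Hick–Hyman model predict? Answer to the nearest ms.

Entropy contributions −pᵢ log₂ pᵢ: 0.5053, 0.5288, 0.5292; sum H = 1.5632 bits.
RT = a + bH = 380 + 215·1.5632 = 716.10 ms.

716 ms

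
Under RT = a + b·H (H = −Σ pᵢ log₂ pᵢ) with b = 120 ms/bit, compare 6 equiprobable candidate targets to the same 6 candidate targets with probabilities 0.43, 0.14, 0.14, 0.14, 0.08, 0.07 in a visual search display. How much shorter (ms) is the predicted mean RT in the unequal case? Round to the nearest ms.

Equiprobable entropy H₀ = log₂ 6 = 2.5850 bits.
Skewed entropy H = −Σ pᵢ log₂ pᵢ = 2.2750 bits.
ΔRT = b·(H₀ − H) = 120 × 0.3100 = 37.20 ms.

37 ms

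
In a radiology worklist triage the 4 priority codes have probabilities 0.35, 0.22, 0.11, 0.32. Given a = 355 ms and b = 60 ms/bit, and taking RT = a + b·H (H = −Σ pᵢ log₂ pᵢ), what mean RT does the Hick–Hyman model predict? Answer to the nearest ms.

H = 0.35·log₂(1/0.35) + 0.22·log₂(1/0.22) + 0.11·log₂(1/0.11) + 0.32·log₂(1/0.32) = 1.8870 bits.
RT = 355 + 60 × 1.8870 = 468.22 ms.

468 ms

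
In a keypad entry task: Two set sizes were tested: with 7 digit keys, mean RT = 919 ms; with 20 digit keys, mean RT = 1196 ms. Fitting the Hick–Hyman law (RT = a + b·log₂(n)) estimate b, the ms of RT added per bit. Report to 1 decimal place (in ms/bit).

b = (RT₂ − RT₁)/(log₂ n₂ − log₂ n₁) = (1196 − 919)/(4.3219 − 2.8074) = 182.890 ms/bit.

182.9 ms/bit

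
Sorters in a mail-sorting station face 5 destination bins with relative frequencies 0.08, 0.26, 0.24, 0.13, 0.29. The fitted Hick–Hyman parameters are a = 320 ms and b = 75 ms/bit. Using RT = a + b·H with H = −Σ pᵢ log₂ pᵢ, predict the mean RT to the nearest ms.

484 ms

Entropy contributions −pᵢ log₂ pᵢ: 0.2915, 0.5053, 0.4941, 0.3826, 0.5179; sum H = 2.1915 bits.
RT = a + bH = 320 + 75·2.1915 = 484.36 ms.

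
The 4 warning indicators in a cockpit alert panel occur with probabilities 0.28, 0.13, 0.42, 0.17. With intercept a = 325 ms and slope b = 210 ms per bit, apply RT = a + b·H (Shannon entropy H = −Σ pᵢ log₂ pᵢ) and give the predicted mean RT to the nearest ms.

715 ms

Entropy contributions −pᵢ log₂ pᵢ: 0.5142, 0.3826, 0.5256, 0.4346; sum H = 1.8571 bits.
RT = a + bH = 325 + 210·1.8571 = 714.99 ms.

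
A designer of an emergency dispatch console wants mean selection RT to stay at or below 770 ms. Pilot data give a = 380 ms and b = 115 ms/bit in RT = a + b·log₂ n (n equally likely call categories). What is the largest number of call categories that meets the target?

10

Information budget: (770 − 380)/115 = 3.3913 bits, so n ≤ 2^3.3913 = 10.493 → at most 10.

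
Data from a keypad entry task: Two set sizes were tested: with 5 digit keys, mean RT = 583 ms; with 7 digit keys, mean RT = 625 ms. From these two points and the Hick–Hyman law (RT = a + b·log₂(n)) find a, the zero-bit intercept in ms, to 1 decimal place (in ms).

382.1 ms

b = (RT₂ − RT₁)/(log₂ n₂ − log₂ n₁) = (625 − 583)/(2.8074 − 2.3219) = 86.522 ms/bit.
a = RT₁ − b·log₂ n₁ = 583 − 86.522 × 2.3219 = 382.103 ms.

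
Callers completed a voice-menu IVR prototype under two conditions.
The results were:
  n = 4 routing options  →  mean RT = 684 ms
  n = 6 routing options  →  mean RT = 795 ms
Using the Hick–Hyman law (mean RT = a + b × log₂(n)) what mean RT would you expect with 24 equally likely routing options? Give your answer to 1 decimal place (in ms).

Solve the two-equation system in a and b:
  b = (795 − 684) / (log₂ 6 − log₂ 4) = 111 / (2.5850 − 2) = 189.756 ms/bit
  a = 684 − 189.756 × 2 = 304.488 ms
Then RT(24) = 304.488 + 189.756 × log₂ 24 = 304.488 + 189.756 × 4.5850 ≈ 1174.512 ms.

1174.5 ms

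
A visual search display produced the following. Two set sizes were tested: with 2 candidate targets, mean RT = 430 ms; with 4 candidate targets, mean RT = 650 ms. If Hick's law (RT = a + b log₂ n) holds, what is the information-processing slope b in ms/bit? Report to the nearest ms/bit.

b = (RT₂ − RT₁)/(log₂ n₂ − log₂ n₁) = (650 − 430)/(2 − 1) = 220 ms/bit.

220 ms/bit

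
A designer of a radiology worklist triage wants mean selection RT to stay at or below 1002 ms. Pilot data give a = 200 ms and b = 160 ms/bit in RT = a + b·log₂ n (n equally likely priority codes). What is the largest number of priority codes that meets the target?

32

Information budget: (1002 − 200)/160 = 5.0125 bits, so n ≤ 2^5.0125 = 32.278 → at most 32.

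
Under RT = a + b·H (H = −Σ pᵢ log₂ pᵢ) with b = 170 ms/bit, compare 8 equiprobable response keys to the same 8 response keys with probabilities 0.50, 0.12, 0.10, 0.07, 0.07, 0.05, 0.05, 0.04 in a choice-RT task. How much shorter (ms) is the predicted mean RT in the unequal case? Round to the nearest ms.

110 ms

The RT saving is b·ΔH. Equiprobable H₀ = log₂(8) = 3.0000 bits; with the given probabilities H = 2.3543 bits.
b·(H₀ − H) = 170 × (3.0000 − 2.3543) = 109.77 ms.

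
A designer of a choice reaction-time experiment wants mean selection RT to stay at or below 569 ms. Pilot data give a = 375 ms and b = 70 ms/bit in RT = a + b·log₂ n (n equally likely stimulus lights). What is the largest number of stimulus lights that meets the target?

70·log₂ n ≤ 569 − 375 = 194, giving log₂ n ≤ 2.7714 and n ≤ 6.828. The largest whole number is 6.

6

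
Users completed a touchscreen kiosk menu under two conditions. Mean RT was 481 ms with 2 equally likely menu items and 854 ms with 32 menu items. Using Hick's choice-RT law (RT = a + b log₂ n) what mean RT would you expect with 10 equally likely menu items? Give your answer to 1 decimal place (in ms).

697.5 ms

With log₂ n on the abscissa the relation is linear; from the two conditions:
  b = (854 − 481) / (log₂ 32 − log₂ 2) = 373 / (5 − 1) = 93.250 ms/bit
  a = 481 − 93.250 × 1 = 387.750 ms
Then RT(10) = 387.750 + 93.250 × log₂ 10 = 387.750 + 93.250 × 3.3219 ≈ 697.520 ms.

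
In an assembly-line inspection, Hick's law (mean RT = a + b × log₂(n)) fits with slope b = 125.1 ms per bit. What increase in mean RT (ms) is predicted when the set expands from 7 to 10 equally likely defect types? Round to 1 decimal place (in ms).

64.4 ms

Only the slope matters, since a is common to both: ΔRT = b·log₂(n₂/n₁).
log₂(10) − log₂(7) = 3.3219 − 2.8074 = 0.5146.
ΔRT = 125.1 × 0.5146 = 64.373 ms.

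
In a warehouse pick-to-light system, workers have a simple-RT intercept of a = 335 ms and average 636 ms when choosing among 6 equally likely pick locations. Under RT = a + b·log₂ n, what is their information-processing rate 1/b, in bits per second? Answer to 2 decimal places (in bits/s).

Choice component = 636 − 335 = 301 ms over log₂(6) = 2.5850 bits.
b = 301 / 2.5850 = 116.443 ms/bit, so 1/b = 8.588 bits/s.

8.59 bits/s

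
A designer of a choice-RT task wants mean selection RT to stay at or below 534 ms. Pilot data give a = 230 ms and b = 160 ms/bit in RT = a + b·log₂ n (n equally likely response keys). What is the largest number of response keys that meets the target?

Set 230 + 160·log₂ n ≤ 534 → log₂ n ≤ (534 − 230)/160 = 1.9000.
So n ≤ 2^1.9000 = 3.732; the largest integer n is 3.

3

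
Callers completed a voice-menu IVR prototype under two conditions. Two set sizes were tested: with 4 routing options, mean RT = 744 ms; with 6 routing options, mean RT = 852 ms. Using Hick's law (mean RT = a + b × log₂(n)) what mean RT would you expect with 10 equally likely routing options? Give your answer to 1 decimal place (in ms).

RT is linear in log₂ n, so two points fix the line:
  b = (852 − 744) / (log₂ 6 − log₂ 4) = 108 / (2.5850 − 2) = 184.627 ms/bit
  a = 744 − 184.627 × 2 = 374.746 ms
Then RT(10) = 374.746 + 184.627 × log₂ 10 = 374.746 + 184.627 × 3.3219 ≈ 988.064 ms.

988.1 ms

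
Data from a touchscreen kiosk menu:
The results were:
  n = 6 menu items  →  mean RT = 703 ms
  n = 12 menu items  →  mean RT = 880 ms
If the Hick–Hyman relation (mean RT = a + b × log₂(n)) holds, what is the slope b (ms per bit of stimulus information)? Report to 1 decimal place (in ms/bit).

b = (RT₂ − RT₁)/(log₂ n₂ − log₂ n₁) = (880 − 703)/(3.5850 − 2.5850) = 177.000 ms/bit.

177.0 ms/bit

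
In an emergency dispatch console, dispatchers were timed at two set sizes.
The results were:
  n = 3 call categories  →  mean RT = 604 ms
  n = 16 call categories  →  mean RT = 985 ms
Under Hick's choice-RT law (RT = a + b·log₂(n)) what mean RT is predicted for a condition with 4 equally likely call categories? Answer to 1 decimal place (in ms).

With log₂ n on the abscissa the relation is linear; from the two conditions:
  b = (985 − 604) / (log₂ 16 − log₂ 3) = 381 / (4 − 1.5850) = 157.762 ms/bit
  a = 604 − 157.762 × 1.5850 = 353.954 ms
Then RT(4) = 353.954 + 157.762 × log₂ 4 = 353.954 + 157.762 × 2 ≈ 669.477 ms.

669.5 ms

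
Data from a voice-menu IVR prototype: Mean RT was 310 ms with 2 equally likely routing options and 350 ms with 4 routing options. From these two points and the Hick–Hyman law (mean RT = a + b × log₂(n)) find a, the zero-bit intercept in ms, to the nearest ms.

270 ms

b = (RT₂ − RT₁)/(log₂ n₂ − log₂ n₁) = (350 − 310)/(2 − 1) = 40 ms/bit.
a = RT₁ − b·log₂ n₁ = 310 − 40 × 1 = 270.000 ms.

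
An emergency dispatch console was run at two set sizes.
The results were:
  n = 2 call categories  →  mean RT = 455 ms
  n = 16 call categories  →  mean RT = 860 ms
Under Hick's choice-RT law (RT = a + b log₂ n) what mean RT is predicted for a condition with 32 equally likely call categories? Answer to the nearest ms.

With log₂ n on the abscissa the relation is linear; from the two conditions:
  b = (860 − 455) / (log₂ 16 − log₂ 2) = 405 / (4 − 1) = 135 ms/bit
  a = 455 − 135 × 1 = 320 ms
Then RT(32) = 320 + 135 × log₂ 32 = 320 + 135 × 5 ≈ 995.000 ms.

995 ms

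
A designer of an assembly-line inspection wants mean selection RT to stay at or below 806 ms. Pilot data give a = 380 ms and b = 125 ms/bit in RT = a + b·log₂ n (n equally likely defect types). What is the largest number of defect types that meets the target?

10

125·log₂ n ≤ 806 − 380 = 426, giving log₂ n ≤ 3.4080 and n ≤ 10.615. The largest whole number is 10.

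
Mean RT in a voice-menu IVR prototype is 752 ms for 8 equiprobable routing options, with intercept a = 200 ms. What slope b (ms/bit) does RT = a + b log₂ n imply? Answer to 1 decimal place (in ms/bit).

b = (752 − 200) / log₂(8) = 552 / 3 = 184.000 ms/bit.

184.0 ms/bit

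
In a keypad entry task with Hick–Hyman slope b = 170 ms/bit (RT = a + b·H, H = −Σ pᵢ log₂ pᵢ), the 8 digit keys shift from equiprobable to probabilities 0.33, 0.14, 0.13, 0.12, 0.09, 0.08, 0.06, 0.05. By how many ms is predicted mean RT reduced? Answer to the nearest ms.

44 ms

The RT saving is b·ΔH. Equiprobable H₀ = log₂(8) = 3.0000 bits; with the given probabilities H = 2.7384 bits.
b·(H₀ − H) = 170 × (3.0000 − 2.7384) = 44.47 ms.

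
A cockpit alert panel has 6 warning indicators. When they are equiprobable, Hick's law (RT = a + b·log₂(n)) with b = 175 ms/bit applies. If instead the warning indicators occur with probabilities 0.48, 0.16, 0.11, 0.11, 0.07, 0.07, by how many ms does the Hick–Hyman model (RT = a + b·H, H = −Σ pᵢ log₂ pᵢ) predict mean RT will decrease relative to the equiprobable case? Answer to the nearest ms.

The RT saving is b·ΔH. Equiprobable H₀ = log₂(6) = 2.5850 bits; with the given probabilities H = 2.1690 bits.
b·(H₀ − H) = 175 × (2.5850 − 2.1690) = 72.80 ms.

73 ms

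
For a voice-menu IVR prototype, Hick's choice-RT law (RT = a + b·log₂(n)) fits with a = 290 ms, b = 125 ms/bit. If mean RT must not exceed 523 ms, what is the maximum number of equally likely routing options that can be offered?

125·log₂ n ≤ 523 − 290 = 233, giving log₂ n ≤ 1.8640 and n ≤ 3.640. The largest whole number is 3.

3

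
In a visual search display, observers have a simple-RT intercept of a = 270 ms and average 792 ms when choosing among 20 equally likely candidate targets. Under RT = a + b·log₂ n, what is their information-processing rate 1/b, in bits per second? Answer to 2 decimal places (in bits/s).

8.28 bits/s

Choice component = 792 − 270 = 522 ms over log₂(20) = 4.3219 bits.
b = 522 / 4.3219 = 120.779 ms/bit, so 1/b = 8.280 bits/s.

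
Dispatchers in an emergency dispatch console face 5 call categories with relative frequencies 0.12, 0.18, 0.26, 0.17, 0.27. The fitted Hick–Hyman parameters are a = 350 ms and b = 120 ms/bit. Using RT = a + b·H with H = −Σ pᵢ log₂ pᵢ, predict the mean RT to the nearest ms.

621 ms

H = 0.12·log₂(1/0.12) + 0.18·log₂(1/0.18) + 0.26·log₂(1/0.26) + 0.17·log₂(1/0.17) + 0.27·log₂(1/0.27) = 2.2623 bits.
RT = 350 + 120 × 2.2623 = 621.47 ms.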